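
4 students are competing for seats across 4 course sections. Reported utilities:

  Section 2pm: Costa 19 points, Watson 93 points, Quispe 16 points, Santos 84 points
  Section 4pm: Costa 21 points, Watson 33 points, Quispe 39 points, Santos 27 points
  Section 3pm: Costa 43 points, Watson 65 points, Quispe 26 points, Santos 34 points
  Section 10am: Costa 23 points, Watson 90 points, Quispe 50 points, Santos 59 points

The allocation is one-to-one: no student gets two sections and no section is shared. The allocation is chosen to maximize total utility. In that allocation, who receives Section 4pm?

Quispe receives Section 4pm.

Optimal: Costa→Section 3pm (43 points), Watson→Section 10am (90 points), Quispe→Section 4pm (39 points), Santos→Section 2pm (84 points) — total 43+90+39+84 = 256 points.
Max-entry greedy (repeatedly take the single best remaining cell) gives 234 points, worse by 22.
No other one-to-one assignment exceeds 256 points.
Quispe's own top section is Section 10am (50 points), but forcing Quispe→Section 10am and reassigning the rest optimally gives only 220 points — worse by 36.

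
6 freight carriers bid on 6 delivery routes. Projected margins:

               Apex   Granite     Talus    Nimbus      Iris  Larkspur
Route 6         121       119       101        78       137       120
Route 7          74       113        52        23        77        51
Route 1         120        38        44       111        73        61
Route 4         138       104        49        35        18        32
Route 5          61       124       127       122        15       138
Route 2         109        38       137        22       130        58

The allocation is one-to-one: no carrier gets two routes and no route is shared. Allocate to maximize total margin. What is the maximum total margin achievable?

Maximum total: $774k

Optimal: Apex→Route 4 ($138k), Granite→Route 7 ($113k), Talus→Route 2 ($137k), Nimbus→Route 1 ($111k), Iris→Route 6 ($137k), Larkspur→Route 5 ($138k) — total 138+113+137+111+137+138 = $774k.
Row-greedy (each carrier in turn takes its best remaining route) gives $698k, worse by 76.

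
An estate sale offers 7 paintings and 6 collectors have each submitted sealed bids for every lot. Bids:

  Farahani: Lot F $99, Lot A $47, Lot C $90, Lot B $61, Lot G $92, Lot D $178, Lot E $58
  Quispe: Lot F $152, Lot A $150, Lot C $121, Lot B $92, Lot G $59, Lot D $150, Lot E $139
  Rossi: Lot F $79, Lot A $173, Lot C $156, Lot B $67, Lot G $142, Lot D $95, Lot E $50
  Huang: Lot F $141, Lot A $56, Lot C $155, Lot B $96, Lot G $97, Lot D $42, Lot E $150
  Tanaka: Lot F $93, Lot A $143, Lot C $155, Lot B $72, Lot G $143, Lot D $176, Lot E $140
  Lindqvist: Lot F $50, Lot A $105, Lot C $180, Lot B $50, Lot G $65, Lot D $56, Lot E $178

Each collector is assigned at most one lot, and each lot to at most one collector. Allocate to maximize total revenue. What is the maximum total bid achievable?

This is a one-to-one assignment (maximum-weight bipartite matching).
Optimal: Farahani→Lot D ($178), Quispe→Lot F ($152), Rossi→Lot A ($173), Huang→Lot C ($155), Tanaka→Lot G ($143), Lindqvist→Lot E ($178) — total 178+152+173+155+143+178 = $979.
Max-entry greedy (repeatedly take the single best remaining cell) gives $976, worse by 3.
Next-best assignment: Farahani→Lot D, Quispe→Lot F, Rossi→Lot A, Huang→Lot E, Tanaka→Lot G, Lindqvist→Lot C = $976.
No other one-to-one assignment exceeds $979.

Maximum total: $979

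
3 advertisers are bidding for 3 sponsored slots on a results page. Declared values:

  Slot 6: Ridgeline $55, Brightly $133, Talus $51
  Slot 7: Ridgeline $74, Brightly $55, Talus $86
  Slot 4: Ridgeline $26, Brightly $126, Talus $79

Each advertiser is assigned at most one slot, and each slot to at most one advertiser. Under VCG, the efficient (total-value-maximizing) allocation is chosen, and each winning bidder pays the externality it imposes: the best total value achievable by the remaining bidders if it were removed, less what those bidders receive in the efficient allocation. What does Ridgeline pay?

Ridgeline pays $7.

Efficient allocation: Ridgeline→Slot 7 ($74), Brightly→Slot 6 ($133), Talus→Slot 4 ($79); total welfare W = $286.
Ridgeline receives Slot 7 at value $74, so the others get W − 74 = $212.
Without Ridgeline: best allocation of the remaining 2 bidders over all 3 slots is Brightly→Slot 6 ($133), Talus→Slot 7 ($86), total $219.
VCG payment = (others' best without Ridgeline) − (others' welfare with Ridgeline) = 219 − 212 = $7.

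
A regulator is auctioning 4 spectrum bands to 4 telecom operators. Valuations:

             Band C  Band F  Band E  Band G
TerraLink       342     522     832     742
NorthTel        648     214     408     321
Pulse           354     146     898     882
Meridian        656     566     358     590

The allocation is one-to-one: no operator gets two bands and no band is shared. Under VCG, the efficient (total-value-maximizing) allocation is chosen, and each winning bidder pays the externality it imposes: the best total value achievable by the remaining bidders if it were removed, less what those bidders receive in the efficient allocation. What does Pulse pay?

Efficient allocation: TerraLink→Band E ($832M), NorthTel→Band C ($648M), Pulse→Band G ($882M), Meridian→Band F ($566M); total welfare W = $2928M.
Pulse receives Band G at value $882M, so the others get W − 882 = $2046M.
Without Pulse: best allocation of the remaining 3 bidders over all 4 bands is TerraLink→Band E ($832M), NorthTel→Band C ($648M), Meridian→Band G ($590M), total $2070M.
VCG payment = (others' best without Pulse) − (others' welfare with Pulse) = 2070 − 2046 = $24M.

Pulse pays $24M.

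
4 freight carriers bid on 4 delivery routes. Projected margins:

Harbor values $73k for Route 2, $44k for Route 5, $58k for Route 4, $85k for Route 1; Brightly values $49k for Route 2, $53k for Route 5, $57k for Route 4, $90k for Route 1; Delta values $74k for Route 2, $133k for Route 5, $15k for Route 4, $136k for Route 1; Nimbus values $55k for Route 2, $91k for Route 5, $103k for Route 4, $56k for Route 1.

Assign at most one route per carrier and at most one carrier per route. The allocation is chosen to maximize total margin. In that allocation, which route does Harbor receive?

Harbor receives Route 2.

Optimal: Harbor→Route 2 ($73k), Brightly→Route 1 ($90k), Delta→Route 5 ($133k), Nimbus→Route 4 ($103k) — total 73+90+133+103 = $399k.
Column-greedy (each route in turn goes to its best remaining carrier) gives $313k, worse by 86.
Harbor's own top route is Route 1 ($85k), but forcing Harbor→Route 1 and reassigning the rest optimally gives only $370k — worse by 29.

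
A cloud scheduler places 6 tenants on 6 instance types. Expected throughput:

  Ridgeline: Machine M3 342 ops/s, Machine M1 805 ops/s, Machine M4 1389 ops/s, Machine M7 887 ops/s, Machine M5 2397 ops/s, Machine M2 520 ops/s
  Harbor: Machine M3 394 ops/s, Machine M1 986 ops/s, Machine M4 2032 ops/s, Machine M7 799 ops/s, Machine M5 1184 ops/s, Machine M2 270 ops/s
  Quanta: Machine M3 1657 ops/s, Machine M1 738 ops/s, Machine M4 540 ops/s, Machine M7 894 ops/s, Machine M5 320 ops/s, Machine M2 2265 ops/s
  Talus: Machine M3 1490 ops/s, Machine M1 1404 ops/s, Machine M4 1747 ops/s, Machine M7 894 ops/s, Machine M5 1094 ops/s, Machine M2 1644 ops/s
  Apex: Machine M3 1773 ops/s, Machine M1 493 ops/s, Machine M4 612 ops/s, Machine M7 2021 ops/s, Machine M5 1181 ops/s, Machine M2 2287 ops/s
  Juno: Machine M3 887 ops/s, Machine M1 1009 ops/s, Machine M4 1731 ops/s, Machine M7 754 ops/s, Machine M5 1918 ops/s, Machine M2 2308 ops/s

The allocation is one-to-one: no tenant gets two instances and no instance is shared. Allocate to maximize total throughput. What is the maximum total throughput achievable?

Optimal: Ridgeline→Machine M5 (2397 ops/s), Harbor→Machine M4 (2032 ops/s), Quanta→Machine M3 (1657 ops/s), Talus→Machine M1 (1404 ops/s), Apex→Machine M7 (2021 ops/s), Juno→Machine M2 (2308 ops/s) — total 2397+2032+1657+1404+2021+2308 = 11819 ops/s.
Column-greedy (each instance in turn goes to its best remaining tenant) gives 10808 ops/s, worse by 1011.
Next-best assignment: Ridgeline→Machine M5, Harbor→Machine M4, Quanta→Machine M2, Talus→Machine M3, Apex→Machine M7, Juno→Machine M1 = 11214 ops/s.

Maximum total: 11819 ops/s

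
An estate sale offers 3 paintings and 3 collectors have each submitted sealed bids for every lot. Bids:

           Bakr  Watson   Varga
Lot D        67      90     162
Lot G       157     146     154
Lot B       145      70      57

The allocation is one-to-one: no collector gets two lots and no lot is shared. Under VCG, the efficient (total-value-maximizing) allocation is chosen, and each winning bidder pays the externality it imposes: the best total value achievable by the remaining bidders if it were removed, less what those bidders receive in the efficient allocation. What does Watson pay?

Efficient allocation: Bakr→Lot B ($145), Watson→Lot G ($146), Varga→Lot D ($162); total welfare W = $453.
Watson receives Lot G at value $146, so the others get W − 146 = $307.
Without Watson: best allocation of the remaining 2 bidders over all 3 lots is Bakr→Lot G ($157), Varga→Lot D ($162), total $319.
VCG payment = (others' best without Watson) − (others' welfare with Watson) = 319 − 307 = $12.

Watson pays $12.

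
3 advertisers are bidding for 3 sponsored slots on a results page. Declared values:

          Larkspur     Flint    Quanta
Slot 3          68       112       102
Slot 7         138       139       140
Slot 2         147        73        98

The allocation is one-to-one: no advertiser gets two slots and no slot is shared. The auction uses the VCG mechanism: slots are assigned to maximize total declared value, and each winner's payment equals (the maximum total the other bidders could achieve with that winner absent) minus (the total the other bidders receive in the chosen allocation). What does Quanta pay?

Quanta pays $27.

Efficient allocation: Larkspur→Slot 2 ($147), Flint→Slot 3 ($112), Quanta→Slot 7 ($140); total welfare W = $399.
Quanta receives Slot 7 at value $140, so the others get W − 140 = $259.
Without Quanta: best allocation of the remaining 2 bidders over all 3 slots is Larkspur→Slot 2 ($147), Flint→Slot 7 ($139), total $286.
VCG payment = (others' best without Quanta) − (others' welfare with Quanta) = 286 − 259 = $27.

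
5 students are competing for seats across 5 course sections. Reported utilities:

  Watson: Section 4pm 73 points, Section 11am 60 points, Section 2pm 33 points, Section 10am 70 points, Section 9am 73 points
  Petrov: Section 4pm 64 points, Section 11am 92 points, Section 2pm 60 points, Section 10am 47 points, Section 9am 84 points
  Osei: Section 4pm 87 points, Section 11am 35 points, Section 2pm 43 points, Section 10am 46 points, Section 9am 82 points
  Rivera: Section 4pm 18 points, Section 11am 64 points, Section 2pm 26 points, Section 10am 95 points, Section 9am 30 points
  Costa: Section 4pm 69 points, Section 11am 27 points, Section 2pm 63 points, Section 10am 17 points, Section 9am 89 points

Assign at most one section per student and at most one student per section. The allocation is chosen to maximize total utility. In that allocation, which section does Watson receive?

Watson receives Section 9am.

This is a one-to-one assignment (maximum-weight bipartite matching).
Optimal: Watson→Section 9am (73 points), Petrov→Section 11am (92 points), Osei→Section 4pm (87 points), Rivera→Section 10am (95 points), Costa→Section 2pm (63 points) — total 73+92+87+95+63 = 410 points.
Max-entry greedy (repeatedly take the single best remaining cell) gives 396 points, worse by 14.
Swapping Watson↔Petrov (Watson→Section 11am 60 points, Petrov→Section 9am 84 points) loses 21.
No other one-to-one assignment exceeds 410 points.
Watson's own top section is Section 4pm (73 points), but forcing Watson→Section 4pm and reassigning the rest optimally gives only 405 points — worse by 5.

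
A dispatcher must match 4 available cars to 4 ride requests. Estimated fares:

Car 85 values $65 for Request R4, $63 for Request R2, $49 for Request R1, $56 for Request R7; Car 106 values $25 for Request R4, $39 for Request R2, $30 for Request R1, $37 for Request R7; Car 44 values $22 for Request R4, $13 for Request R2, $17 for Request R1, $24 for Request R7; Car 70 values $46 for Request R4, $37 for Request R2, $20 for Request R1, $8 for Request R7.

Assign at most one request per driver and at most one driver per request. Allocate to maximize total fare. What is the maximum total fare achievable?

Treat this as an assignment problem: match each driver to one request.
Optimal: Car 85→Request R2 ($63), Car 106→Request R1 ($30), Car 44→Request R7 ($24), Car 70→Request R4 ($46) — total 63+30+24+46 = $163.
Row-greedy (each driver in turn takes its best remaining request) gives $148, worse by 15.
Checked against all permutations: $163 is optimal.

Maximum total: $163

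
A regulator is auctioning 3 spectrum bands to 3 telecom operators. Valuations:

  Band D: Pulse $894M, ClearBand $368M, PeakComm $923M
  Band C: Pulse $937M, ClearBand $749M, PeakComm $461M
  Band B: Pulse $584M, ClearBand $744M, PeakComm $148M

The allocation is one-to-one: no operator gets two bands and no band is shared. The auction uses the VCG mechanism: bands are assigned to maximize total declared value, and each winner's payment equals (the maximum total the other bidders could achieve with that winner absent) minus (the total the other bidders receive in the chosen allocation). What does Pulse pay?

Pulse pays $5M.

Efficient allocation: Pulse→Band C ($937M), ClearBand→Band B ($744M), PeakComm→Band D ($923M); total welfare W = $2604M.
Pulse receives Band C at value $937M, so the others get W − 937 = $1667M.
Without Pulse: best allocation of the remaining 2 bidders over all 3 bands is ClearBand→Band C ($749M), PeakComm→Band D ($923M), total $1672M.
VCG payment = (others' best without Pulse) − (others' welfare with Pulse) = 1672 − 1667 = $5M.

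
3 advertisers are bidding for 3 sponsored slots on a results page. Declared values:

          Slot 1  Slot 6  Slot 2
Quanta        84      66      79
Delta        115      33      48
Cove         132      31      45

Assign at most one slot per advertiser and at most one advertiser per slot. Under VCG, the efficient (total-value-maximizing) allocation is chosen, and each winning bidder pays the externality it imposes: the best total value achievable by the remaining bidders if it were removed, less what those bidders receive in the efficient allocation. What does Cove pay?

Cove pays $80.

Efficient allocation: Quanta→Slot 6 ($66), Delta→Slot 2 ($48), Cove→Slot 1 ($132); total welfare W = $246.
Cove receives Slot 1 at value $132, so the others get W − 132 = $114.
Without Cove: best allocation of the remaining 2 bidders over all 3 slots is Quanta→Slot 2 ($79), Delta→Slot 1 ($115), total $194.
VCG payment = (others' best without Cove) − (others' welfare with Cove) = 194 − 114 = $80.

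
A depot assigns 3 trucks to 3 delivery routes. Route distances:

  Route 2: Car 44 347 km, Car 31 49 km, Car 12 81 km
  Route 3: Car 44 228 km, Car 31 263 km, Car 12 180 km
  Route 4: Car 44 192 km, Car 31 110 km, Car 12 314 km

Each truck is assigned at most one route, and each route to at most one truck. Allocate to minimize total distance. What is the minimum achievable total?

Min total: 419 km

Treat this as an assignment problem: match each truck to one route.
Optimal: Car 44→Route 3 (228 km), Car 31→Route 4 (110 km), Car 12→Route 2 (81 km) — total 228+110+81 = 419 km.
Row-greedy (each truck in turn takes its cheapest remaining route) gives 421 km, worse by 2.
Next-best assignment: Car 44→Route 4, Car 31→Route 2, Car 12→Route 3 = 421 km.
Every other assignment is strictly worse.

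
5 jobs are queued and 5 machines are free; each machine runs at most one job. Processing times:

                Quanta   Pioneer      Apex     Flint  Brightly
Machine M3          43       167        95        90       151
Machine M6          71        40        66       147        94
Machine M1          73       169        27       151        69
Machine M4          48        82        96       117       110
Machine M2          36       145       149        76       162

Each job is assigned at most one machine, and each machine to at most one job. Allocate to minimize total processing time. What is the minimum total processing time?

Optimal: Quanta→Machine M3 (43 min), Pioneer→Machine M6 (40 min), Apex→Machine M1 (27 min), Flint→Machine M2 (76 min), Brightly→Machine M4 (110 min) — total 43+40+27+76+110 = 296 min.
Min-entry greedy (repeatedly take the single cheapest remaining cell) gives 303 min, worse by 7.
No other one-to-one assignment undercuts 296 min.

Min total: 296 min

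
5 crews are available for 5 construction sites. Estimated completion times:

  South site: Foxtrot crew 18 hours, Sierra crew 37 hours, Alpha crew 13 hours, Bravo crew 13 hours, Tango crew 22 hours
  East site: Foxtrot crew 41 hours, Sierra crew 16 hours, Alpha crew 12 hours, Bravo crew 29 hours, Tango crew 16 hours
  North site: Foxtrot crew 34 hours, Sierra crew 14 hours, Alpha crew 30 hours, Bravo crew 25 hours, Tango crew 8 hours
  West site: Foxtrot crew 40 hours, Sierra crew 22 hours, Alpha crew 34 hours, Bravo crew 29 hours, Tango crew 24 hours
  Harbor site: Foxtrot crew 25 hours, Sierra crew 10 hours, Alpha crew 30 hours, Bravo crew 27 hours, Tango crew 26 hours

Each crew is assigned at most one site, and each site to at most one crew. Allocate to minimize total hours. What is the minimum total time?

Minimum total: 77 hours

Treat this as an assignment problem: match each crew to one site.
Optimal: Foxtrot crew→South site (18 hours), Sierra crew→Harbor site (10 hours), Alpha crew→East site (12 hours), Bravo crew→West site (29 hours), Tango crew→North site (8 hours) — total 18+10+12+29+8 = 77 hours.
Min-entry greedy (repeatedly take the single cheapest remaining cell) gives 83 hours, worse by 6.
Next-best assignment: Foxtrot crew→Harbor site, Sierra crew→West site, Alpha crew→East site, Bravo crew→South site, Tango crew→North site = 80 hours.
Swapping Tango crew↔Foxtrot crew (Tango crew→South site 22 hours, Foxtrot crew→North site 34 hours) adds 30.
Checked against all permutations: 77 hours is optimal.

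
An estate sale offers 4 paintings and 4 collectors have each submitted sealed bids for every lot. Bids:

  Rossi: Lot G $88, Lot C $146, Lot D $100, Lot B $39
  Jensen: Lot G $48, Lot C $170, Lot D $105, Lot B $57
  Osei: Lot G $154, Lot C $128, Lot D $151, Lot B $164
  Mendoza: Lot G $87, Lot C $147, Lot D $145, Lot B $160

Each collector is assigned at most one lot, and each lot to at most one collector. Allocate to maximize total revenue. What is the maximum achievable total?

Max total: $584

Optimal: Rossi→Lot D ($100), Jensen→Lot C ($170), Osei→Lot G ($154), Mendoza→Lot B ($160) — total 100+170+154+160 = $584.
Max-entry greedy (repeatedly take the single best remaining cell) gives $567, worse by 17.
Next-best assignment: Rossi→Lot G, Jensen→Lot C, Osei→Lot D, Mendoza→Lot B = $569.
Swapping Jensen↔Rossi (Jensen→Lot D $105, Rossi→Lot C $146) loses 19.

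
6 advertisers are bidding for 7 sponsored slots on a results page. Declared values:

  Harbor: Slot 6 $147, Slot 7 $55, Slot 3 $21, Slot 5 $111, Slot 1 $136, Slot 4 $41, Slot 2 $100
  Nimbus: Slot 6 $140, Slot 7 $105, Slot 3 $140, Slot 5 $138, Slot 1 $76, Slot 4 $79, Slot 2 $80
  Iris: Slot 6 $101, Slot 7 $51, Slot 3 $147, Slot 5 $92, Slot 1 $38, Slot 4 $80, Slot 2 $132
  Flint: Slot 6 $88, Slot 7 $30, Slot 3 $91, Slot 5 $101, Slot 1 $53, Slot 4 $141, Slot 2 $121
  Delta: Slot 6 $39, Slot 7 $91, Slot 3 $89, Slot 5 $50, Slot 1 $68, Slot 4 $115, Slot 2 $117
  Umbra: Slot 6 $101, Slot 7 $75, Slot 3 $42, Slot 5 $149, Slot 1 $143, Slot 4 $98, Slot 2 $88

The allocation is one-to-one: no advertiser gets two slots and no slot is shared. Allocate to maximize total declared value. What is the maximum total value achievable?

Max total: $833

Treat this as an assignment problem: match each advertiser to one slot.
Optimal: Harbor→Slot 6 ($147), Nimbus→Slot 5 ($138), Iris→Slot 3 ($147), Flint→Slot 4 ($141), Delta→Slot 2 ($117), Umbra→Slot 1 ($143) — total 147+138+147+141+117+143 = $833.
Row-greedy (each advertiser in turn takes its best remaining slot) gives $800, worse by 33.
Swapping Iris↔Flint (Iris→Slot 4 $80, Flint→Slot 3 $91) loses 117.
Checked against all permutations: $833 is optimal.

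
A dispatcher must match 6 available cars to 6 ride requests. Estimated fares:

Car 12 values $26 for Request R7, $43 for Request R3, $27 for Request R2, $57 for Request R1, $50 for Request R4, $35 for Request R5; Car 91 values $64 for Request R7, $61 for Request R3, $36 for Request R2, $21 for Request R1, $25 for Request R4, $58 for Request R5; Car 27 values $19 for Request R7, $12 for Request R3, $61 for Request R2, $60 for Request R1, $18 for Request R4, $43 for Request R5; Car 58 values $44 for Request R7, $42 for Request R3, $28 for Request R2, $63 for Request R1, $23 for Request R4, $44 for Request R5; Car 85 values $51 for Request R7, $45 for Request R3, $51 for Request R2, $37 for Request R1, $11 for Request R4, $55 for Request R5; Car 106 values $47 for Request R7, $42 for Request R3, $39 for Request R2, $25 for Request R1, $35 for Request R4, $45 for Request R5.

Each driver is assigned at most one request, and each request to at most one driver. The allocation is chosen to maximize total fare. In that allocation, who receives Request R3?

Optimal: Car 12→Request R4 ($50), Car 91→Request R3 ($61), Car 27→Request R2 ($61), Car 58→Request R1 ($63), Car 85→Request R5 ($55), Car 106→Request R7 ($47) — total 50+61+61+63+55+47 = $337.
Max-entry greedy (repeatedly take the single best remaining cell) gives $335, worse by 2.
No other one-to-one assignment exceeds $337.
Car 91's own top request is Request R7 ($64), but forcing Car 91→Request R7 and reassigning the rest optimally gives only $335 — worse by 2.

Car 91 receives Request R3.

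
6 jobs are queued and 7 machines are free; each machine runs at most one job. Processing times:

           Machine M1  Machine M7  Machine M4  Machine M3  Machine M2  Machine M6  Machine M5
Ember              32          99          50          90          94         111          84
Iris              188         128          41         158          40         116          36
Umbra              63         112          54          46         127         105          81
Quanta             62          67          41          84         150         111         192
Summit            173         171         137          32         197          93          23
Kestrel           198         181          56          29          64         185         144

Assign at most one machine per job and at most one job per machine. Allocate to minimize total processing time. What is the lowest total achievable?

Optimal: Ember→Machine M1 (32 min), Iris→Machine M2 (40 min), Umbra→Machine M4 (54 min), Quanta→Machine M7 (67 min), Summit→Machine M5 (23 min), Kestrel→Machine M3 (29 min) — total 32+40+54+67+23+29 = 245 min.
Swapping Kestrel↔Summit (Kestrel→Machine M5 144 min, Summit→Machine M3 32 min) adds 124.
No other one-to-one assignment undercuts 245 min.

Min total: 245 min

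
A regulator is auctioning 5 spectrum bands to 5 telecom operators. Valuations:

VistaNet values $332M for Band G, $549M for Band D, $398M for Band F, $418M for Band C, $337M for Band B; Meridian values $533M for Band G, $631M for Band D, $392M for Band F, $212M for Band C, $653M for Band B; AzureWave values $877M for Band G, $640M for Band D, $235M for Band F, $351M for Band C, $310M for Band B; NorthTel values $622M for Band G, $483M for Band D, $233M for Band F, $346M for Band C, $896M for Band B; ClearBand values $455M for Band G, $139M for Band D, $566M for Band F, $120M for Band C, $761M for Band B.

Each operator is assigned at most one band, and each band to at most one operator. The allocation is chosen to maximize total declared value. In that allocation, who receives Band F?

Optimal: VistaNet→Band C ($418M), Meridian→Band D ($631M), AzureWave→Band G ($877M), NorthTel→Band B ($896M), ClearBand→Band F ($566M) — total 418+631+877+896+566 = $3388M.
Row-greedy (each operator in turn takes its best remaining band) gives $2991M, worse by 397.
Swapping NorthTel↔AzureWave (NorthTel→Band G $622M, AzureWave→Band B $310M) loses 841.
ClearBand's own top band is Band B ($761M), but forcing ClearBand→Band B and reassigning the rest optimally gives only $3013M — worse by 375.

ClearBand receives Band F.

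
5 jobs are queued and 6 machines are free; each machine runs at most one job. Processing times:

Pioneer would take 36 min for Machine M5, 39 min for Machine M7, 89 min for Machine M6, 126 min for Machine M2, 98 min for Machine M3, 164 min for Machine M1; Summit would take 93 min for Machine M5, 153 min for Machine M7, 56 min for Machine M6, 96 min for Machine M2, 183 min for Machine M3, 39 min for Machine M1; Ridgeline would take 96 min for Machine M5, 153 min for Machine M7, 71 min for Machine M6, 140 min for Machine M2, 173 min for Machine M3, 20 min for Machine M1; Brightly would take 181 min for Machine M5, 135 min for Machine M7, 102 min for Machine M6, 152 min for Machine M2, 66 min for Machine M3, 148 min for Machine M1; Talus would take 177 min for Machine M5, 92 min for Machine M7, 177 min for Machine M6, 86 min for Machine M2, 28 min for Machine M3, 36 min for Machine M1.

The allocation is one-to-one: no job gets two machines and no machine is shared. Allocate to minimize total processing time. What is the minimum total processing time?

Treat this as an assignment problem: match each job to one machine.
Optimal: Pioneer→Machine M5 (36 min), Summit→Machine M6 (56 min), Ridgeline→Machine M1 (20 min), Brightly→Machine M3 (66 min), Talus→Machine M2 (86 min) — total 36+56+20+66+86 = 264 min.
Min-entry greedy (repeatedly take the single cheapest remaining cell) gives 275 min, worse by 11.

Min total: 264 min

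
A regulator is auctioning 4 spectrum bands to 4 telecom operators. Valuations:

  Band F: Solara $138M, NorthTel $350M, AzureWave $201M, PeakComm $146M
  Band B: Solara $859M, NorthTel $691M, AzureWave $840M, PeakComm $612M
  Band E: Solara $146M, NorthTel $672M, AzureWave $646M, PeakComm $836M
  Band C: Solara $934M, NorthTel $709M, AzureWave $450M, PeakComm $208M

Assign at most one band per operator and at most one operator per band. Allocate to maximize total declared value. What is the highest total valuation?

Max total: $2960M

Optimal: Solara→Band C ($934M), NorthTel→Band F ($350M), AzureWave→Band B ($840M), PeakComm→Band E ($836M) — total 934+350+840+836 = $2960M.
Swapping AzureWave↔Solara (AzureWave→Band C $450M, Solara→Band B $859M) loses 465.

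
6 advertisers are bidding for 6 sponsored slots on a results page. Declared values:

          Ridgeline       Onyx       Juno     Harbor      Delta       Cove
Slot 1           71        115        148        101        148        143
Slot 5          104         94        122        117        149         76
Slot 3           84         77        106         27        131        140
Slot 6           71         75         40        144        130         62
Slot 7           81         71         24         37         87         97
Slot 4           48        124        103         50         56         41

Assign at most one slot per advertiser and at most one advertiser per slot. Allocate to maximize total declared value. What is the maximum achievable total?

Max total: $786

Optimal: Ridgeline→Slot 7 ($81), Onyx→Slot 4 ($124), Juno→Slot 1 ($148), Harbor→Slot 6 ($144), Delta→Slot 5 ($149), Cove→Slot 3 ($140) — total 81+124+148+144+149+140 = $786.
Row-greedy (each advertiser in turn takes its best remaining slot) gives $748, worse by 38.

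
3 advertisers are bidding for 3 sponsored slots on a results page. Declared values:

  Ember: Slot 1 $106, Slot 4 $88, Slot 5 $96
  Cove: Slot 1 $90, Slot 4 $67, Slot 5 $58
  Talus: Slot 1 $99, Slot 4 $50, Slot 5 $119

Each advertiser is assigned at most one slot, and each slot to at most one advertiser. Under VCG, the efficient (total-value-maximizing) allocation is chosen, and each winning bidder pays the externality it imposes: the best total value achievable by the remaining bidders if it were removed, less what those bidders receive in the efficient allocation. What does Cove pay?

Efficient allocation: Ember→Slot 4 ($88), Cove→Slot 1 ($90), Talus→Slot 5 ($119); total welfare W = $297.
Cove receives Slot 1 at value $90, so the others get W − 90 = $207.
Without Cove: best allocation of the remaining 2 bidders over all 3 slots is Ember→Slot 1 ($106), Talus→Slot 5 ($119), total $225.
VCG payment = (others' best without Cove) − (others' welfare with Cove) = 225 − 207 = $18.

Cove pays $18.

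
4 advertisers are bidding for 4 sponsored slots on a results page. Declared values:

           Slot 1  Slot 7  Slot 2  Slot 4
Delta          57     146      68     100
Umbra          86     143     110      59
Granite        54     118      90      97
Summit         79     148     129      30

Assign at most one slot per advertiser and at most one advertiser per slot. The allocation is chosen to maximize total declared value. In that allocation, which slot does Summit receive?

Summit receives Slot 2.

This is a one-to-one assignment (maximum-weight bipartite matching).
Optimal: Delta→Slot 7 ($146), Umbra→Slot 1 ($86), Granite→Slot 4 ($97), Summit→Slot 2 ($129) — total 146+86+97+129 = $458.
Max-entry greedy (repeatedly take the single best remaining cell) gives $412, worse by 46.
Summit's own top slot is Slot 7 ($148), but forcing Summit→Slot 7 and reassigning the rest optimally gives only $424 — worse by 34.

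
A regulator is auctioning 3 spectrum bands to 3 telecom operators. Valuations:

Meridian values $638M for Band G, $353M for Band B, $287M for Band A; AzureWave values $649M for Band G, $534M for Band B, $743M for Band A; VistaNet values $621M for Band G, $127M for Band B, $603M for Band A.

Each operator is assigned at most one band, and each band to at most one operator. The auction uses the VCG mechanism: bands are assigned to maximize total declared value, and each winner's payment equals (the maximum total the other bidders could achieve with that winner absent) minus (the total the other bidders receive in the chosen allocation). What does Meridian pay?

Efficient allocation: Meridian→Band G ($638M), AzureWave→Band B ($534M), VistaNet→Band A ($603M); total welfare W = $1775M.
Meridian receives Band G at value $638M, so the others get W − 638 = $1137M.
Without Meridian: best allocation of the remaining 2 bidders over all 3 bands is AzureWave→Band A ($743M), VistaNet→Band G ($621M), total $1364M.
VCG payment = (others' best without Meridian) − (others' welfare with Meridian) = 1364 − 1137 = $227M.

Meridian pays $227M.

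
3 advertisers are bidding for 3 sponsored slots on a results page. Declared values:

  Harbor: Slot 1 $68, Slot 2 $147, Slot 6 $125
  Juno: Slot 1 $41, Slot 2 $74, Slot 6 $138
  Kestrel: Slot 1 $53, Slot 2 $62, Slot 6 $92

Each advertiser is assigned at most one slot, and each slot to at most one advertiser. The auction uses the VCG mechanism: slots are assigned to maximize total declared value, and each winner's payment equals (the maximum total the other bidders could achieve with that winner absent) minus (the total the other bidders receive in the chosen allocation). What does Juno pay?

Efficient allocation: Harbor→Slot 2 ($147), Juno→Slot 6 ($138), Kestrel→Slot 1 ($53); total welfare W = $338.
Juno receives Slot 6 at value $138, so the others get W − 138 = $200.
Without Juno: best allocation of the remaining 2 bidders over all 3 slots is Harbor→Slot 2 ($147), Kestrel→Slot 6 ($92), total $239.
VCG payment = (others' best without Juno) − (others' welfare with Juno) = 239 − 200 = $39.

Juno pays $39.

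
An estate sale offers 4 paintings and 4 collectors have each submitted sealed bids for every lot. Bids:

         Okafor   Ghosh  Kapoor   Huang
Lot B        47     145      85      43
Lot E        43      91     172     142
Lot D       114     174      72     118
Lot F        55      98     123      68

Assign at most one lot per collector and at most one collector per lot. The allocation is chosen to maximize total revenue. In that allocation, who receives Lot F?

Kapoor receives Lot F.

This is the linear assignment problem.
Optimal: Okafor→Lot D ($114), Ghosh→Lot B ($145), Kapoor→Lot F ($123), Huang→Lot E ($142) — total 114+145+123+142 = $524.
Column-greedy (each lot in turn goes to its best remaining collector) gives $490, worse by 34.
Next-best assignment: Okafor→Lot D, Ghosh→Lot B, Kapoor→Lot E, Huang→Lot F = $499.
Swapping Okafor↔Ghosh (Okafor→Lot B $47, Ghosh→Lot D $174) loses 38.
No other one-to-one assignment exceeds $524.
Kapoor's own top lot is Lot E ($172), but forcing Kapoor→Lot E and reassigning the rest optimally gives only $499 — worse by 25.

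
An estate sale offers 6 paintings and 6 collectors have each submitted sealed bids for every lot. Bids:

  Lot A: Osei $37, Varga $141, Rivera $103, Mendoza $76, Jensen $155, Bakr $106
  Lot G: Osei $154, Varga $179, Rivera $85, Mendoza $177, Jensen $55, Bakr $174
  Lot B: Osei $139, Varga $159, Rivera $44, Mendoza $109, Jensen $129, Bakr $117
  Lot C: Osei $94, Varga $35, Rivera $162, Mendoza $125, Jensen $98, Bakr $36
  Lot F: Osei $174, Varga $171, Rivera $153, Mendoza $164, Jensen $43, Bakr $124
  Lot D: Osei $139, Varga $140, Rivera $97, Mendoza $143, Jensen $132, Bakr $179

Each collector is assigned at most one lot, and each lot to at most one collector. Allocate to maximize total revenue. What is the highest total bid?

This is a one-to-one assignment (maximum-weight bipartite matching).
Optimal: Osei→Lot F ($174), Varga→Lot B ($159), Rivera→Lot C ($162), Mendoza→Lot G ($177), Jensen→Lot A ($155), Bakr→Lot D ($179) — total 174+159+162+177+155+179 = $1006.
Column-greedy (each lot in turn goes to its best remaining collector) gives $978, worse by 28.
Next-best assignment: Osei→Lot B, Varga→Lot F, Rivera→Lot C, Mendoza→Lot G, Jensen→Lot A, Bakr→Lot D = $983.
Swapping Varga↔Bakr (Varga→Lot D $140, Bakr→Lot B $117) loses 81.
Every other assignment is strictly worse.

Max total: $1006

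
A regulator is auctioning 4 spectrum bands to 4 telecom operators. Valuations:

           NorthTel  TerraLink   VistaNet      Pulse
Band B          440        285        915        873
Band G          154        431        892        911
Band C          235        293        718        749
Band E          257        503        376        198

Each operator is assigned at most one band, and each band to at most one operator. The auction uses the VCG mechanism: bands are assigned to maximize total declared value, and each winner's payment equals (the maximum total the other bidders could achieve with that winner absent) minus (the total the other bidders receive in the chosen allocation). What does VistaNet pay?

Efficient allocation: NorthTel→Band B ($440M), TerraLink→Band E ($503M), VistaNet→Band G ($892M), Pulse→Band C ($749M); total welfare W = $2584M.
VistaNet receives Band G at value $892M, so the others get W − 892 = $1692M.
Without VistaNet: best allocation of the remaining 3 bidders over all 4 bands is NorthTel→Band B ($440M), TerraLink→Band E ($503M), Pulse→Band G ($911M), total $1854M.
VCG payment = (others' best without VistaNet) − (others' welfare with VistaNet) = 1854 − 1692 = $162M.

VistaNet pays $162M.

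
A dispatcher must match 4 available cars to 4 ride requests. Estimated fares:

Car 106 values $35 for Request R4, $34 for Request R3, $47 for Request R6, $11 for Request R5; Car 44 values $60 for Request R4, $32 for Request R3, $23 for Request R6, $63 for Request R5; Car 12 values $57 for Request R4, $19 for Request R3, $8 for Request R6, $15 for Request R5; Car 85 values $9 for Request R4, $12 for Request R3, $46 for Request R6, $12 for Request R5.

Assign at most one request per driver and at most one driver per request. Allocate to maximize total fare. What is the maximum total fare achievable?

Maximum total: $200

This is the linear assignment problem.
Optimal: Car 106→Request R3 ($34), Car 44→Request R5 ($63), Car 12→Request R4 ($57), Car 85→Request R6 ($46) — total 34+63+57+46 = $200.
Next-best assignment: Car 106→Request R6, Car 44→Request R5, Car 12→Request R4, Car 85→Request R3 = $179.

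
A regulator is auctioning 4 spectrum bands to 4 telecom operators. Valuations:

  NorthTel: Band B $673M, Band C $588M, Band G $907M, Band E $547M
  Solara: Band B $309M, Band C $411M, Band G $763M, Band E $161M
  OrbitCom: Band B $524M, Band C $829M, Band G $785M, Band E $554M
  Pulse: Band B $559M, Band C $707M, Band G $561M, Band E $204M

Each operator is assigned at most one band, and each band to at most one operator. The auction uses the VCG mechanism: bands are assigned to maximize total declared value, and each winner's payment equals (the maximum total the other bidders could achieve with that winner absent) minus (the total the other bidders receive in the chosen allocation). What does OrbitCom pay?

Efficient allocation: NorthTel→Band E ($547M), Solara→Band G ($763M), OrbitCom→Band C ($829M), Pulse→Band B ($559M); total welfare W = $2698M.
OrbitCom receives Band C at value $829M, so the others get W − 829 = $1869M.
Without OrbitCom: best allocation of the remaining 3 bidders over all 4 bands is NorthTel→Band B ($673M), Solara→Band G ($763M), Pulse→Band C ($707M), total $2143M.
VCG payment = (others' best without OrbitCom) − (others' welfare with OrbitCom) = 2143 − 1869 = $274M.

OrbitCom pays $274M.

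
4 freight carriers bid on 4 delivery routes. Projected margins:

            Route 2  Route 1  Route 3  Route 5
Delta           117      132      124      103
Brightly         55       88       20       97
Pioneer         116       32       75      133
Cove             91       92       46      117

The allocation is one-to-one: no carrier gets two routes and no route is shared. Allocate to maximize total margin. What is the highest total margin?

Optimal: Delta→Route 3 ($124k), Brightly→Route 1 ($88k), Pioneer→Route 2 ($116k), Cove→Route 5 ($117k) — total 124+88+116+117 = $445k.
Column-greedy (each route in turn goes to its best remaining carrier) gives $381k, worse by 64.
Every other assignment is strictly worse.

Max total: $445k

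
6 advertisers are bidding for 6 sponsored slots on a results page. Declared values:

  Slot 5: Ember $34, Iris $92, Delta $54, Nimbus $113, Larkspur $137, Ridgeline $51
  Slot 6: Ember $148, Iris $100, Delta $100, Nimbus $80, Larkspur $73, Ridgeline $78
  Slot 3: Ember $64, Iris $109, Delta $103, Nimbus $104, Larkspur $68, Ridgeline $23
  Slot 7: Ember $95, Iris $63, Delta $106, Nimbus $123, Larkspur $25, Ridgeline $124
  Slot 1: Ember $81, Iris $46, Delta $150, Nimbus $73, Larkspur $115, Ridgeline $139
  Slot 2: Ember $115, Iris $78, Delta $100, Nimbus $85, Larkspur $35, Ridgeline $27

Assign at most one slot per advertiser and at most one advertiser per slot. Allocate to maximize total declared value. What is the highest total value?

Optimal: Ember→Slot 6 ($148), Iris→Slot 3 ($109), Delta→Slot 2 ($100), Nimbus→Slot 7 ($123), Larkspur→Slot 5 ($137), Ridgeline→Slot 1 ($139) — total 148+109+100+123+137+139 = $756.
Max-entry greedy (repeatedly take the single best remaining cell) gives $753, worse by 3.

Maximum total: $756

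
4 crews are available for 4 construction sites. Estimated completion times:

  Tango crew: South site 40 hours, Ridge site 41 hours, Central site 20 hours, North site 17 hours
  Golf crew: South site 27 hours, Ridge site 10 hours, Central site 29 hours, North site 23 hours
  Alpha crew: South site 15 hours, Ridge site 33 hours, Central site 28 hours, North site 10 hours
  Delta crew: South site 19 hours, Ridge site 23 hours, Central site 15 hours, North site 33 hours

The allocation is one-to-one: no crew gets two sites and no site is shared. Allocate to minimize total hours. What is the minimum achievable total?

This is a one-to-one assignment (minimum-cost bipartite matching).
Optimal: Tango crew→North site (17 hours), Golf crew→Ridge site (10 hours), Alpha crew→South site (15 hours), Delta crew→Central site (15 hours) — total 17+10+15+15 = 57 hours.
Min-entry greedy (repeatedly take the single cheapest remaining cell) gives 75 hours, worse by 18.
Next-best assignment: Tango crew→Central site, Golf crew→Ridge site, Alpha crew→North site, Delta crew→South site = 59 hours.

Minimum total: 57 hours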